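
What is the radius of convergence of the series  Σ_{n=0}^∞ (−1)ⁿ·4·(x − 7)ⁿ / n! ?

R = ∞

Apply the ratio test: |a_{n+1}| / |a_n| = 4/4 · 1/(n+1), which tends to 0 as n → ∞.
Since the limit is 0 < 1 for every x, the series converges on all of ℝ and R = ∞.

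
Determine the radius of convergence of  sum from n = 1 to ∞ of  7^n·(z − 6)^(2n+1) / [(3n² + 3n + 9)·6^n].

R = √42/7

The ratio of consecutive coefficients is [(3n² + 3n + 9)/(3(n+1)² + 3(n+1) + 9)] · 7/6 → 7/6.
Writing y = (z − 6)², the series in y has radius 6/7, so |z − 6| < √(6/7) and R = √42/7.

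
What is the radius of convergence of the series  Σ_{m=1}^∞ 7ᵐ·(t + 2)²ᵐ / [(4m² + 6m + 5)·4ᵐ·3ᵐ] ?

By the ratio test, |a_{m+1}/a_m| = [(4m² + 6m + 5)/(4(m+1)² + 6(m+1) + 5)] · 7/(4·3) → 7/12.
Writing y = (t + 2)², the series in y has radius 12/7, so |t + 2| < √(12/7) and R = 2√21/7.

R = 2√21/7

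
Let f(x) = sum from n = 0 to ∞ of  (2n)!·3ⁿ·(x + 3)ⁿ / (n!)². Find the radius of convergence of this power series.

Apply the ratio test: |a_{n+1}| / |a_n| = (2n+1)·(2n+2)/(n+1)² · 3, which tends to 12 as n → ∞.
Hence the series converges for |x + 3| < 1/(12) = 1/12, so the radius of convergence is 1/12.

R = 1/12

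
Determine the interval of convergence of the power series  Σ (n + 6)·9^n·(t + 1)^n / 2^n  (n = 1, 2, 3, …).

Ratio test: |a_{n+1}/a_n| = [((n+1) + 6)/(n + 6)] · 9/2 → 9/2 as n → ∞.
Thus R = 1/(9/2) = 2/9.
When t = -7/9, the terms have absolute value of order n, which does not tend to 0, so the series diverges by the divergence test.
Check t = -11/9: the n-th term does not approach 0; divergence by the term test.

(-11/9, -7/9)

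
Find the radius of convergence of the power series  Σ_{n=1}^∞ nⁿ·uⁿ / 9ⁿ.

Applying the root test, |a_n|^(1/n) = n/9 → ∞.
The root grows without bound, so R = 0 (convergence only at u = 0).

R = 0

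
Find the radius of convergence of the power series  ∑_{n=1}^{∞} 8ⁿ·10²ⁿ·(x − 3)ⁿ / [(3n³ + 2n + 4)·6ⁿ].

The ratio of consecutive coefficients is [(3n³ + 2n + 4)/(3(n+1)³ + 2(n+1) + 4)] · 8·100/6 → 400/3.
Hence the series converges for |x − 3| < 1/(400/3) = 3/400, so the radius of convergence is 3/400.

R = 3/400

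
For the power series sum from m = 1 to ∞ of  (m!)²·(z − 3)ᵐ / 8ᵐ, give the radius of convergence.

The ratio of consecutive coefficients is (m+1)² · 1/8 → ∞.
The ratio grows without bound, so the series diverges whenever (z − 3) ≠ 0; it converges only at z = 3. R = 0.

R = 0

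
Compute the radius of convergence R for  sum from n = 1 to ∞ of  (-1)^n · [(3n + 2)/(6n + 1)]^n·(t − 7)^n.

Root test: |a_n|^(1/n) = (3n + 2)/(6n + 1) → 1/2.
Thus R = 1/(1/2) = 2.

R = 2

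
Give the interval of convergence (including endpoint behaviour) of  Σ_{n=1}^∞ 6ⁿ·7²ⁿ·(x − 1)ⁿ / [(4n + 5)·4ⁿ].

By the ratio test, |a_{n+1}/a_n| = [(4n + 5)/(4(n+1) + 5)] · 6·49/4 → 147/2.
The series converges when 147/2 · |x − 1| < 1, giving R = 2/147.
At x = 149/147: comparison with the harmonic series Σ 1/n shows the series diverges.
At x = 145/147: an alternating series whose terms decrease to 0 in absolute value, so it converges by the Leibniz criterion.

[145/147, 149/147)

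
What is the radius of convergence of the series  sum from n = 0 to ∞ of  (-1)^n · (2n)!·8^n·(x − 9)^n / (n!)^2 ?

The ratio of consecutive coefficients is (2n+1)·(2n+2)/(n+1)² · 8 → 32.
Hence the series converges for |x − 9| < 1/(32) = 1/32, so the radius of convergence is 1/32.

R = 1/32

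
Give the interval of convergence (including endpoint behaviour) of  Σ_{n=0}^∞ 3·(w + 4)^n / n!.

Apply the ratio test: |a_{n+1}| / |a_n| = 3/3 · 1/(n+1), which tends to 0 as n → ∞.
The limit is 0, so the series converges for all w; R = ∞.

(−∞, ∞)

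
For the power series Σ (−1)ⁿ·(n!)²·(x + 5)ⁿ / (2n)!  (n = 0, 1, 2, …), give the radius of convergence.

R = 4

The ratio of consecutive coefficients is (n+1)²/[(2n+1)·(2n+2)] → 1/4.
Thus R = 1/(1/4) = 4.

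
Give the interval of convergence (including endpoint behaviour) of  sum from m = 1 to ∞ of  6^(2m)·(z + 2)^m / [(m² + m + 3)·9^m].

By the ratio test, |a_{m+1}/a_m| = [(m² + m + 3)/((m+1)² + (m+1) + 3)] · 36/9 → 4.
Thus R = 1/(4) = 1/4.
At z = -7/4: the terms are on the order of 1/m², so the series converges absolutely by comparison with the p-series (p = 2 > 1).
Endpoint z = -9/4: absolute convergence follows by limit comparison with Σ 1/m².

[-9/4, -7/4]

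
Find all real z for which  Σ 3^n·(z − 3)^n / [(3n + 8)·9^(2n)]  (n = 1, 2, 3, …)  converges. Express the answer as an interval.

[-24, 30)

The ratio of consecutive coefficients is [(3n + 8)/(3(n+1) + 8)] · 3/81 → 1/27.
Hence the series converges for |z − 3| < 1/(1/27) = 27, so the radius of convergence is 27.
Check z = 30: the terms behave like c/n; limit comparison with the harmonic series gives divergence.
When z = -24, an alternating series whose terms decrease to 0 in absolute value, so it converges by the Leibniz criterion.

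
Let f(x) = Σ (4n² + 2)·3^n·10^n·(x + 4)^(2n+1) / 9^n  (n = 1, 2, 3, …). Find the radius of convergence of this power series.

Ratio test: |a_{n+1}/a_n| = [(4(n+1)² + 2)/(4n² + 2)] · 3·10/9 → 10/3 as n → ∞.
Successive powers of (x + 4) differ by 2, so the series converges when |x + 4|² · 10/3 < 1, i.e. |x + 4| < √(3/10). So R = √30/10.

R = √30/10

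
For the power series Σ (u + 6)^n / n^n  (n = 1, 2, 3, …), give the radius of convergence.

R = ∞

Root test: |a_n|^(1/n) = 1/n → 0.
Since the n-th root of |a_n| tends to 0, the series converges for all real u; R = ∞.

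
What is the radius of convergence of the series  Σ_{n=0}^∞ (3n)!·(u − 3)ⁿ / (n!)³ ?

R = 1/27

Apply the ratio test: |a_{n+1}| / |a_n| = (3n+1)·(3n+2)·(3n+3)/(n+1)³, which tends to 27 as n → ∞.
The series converges when 27 · |u − 3| < 1, giving R = 1/27.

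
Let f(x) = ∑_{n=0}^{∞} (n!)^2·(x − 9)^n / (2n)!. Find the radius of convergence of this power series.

By the ratio test, |a_{n+1}/a_n| = (n+1)²/[(2n+1)·(2n+2)] → 1/4.
Convergence for |x − 9| · 1/4 < 1, i.e. |x − 9| < 4. So R = 4.

R = 4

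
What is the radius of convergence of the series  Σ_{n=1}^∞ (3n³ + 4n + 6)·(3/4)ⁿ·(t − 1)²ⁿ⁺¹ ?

By the ratio test, |a_{n+1}/a_n| = [(3(n+1)³ + 4(n+1) + 6)/(3n³ + 4n + 6)] · 3/4 → 3/4.
Successive powers of (t − 1) differ by 2, so the series converges when |t − 1|² · 3/4 < 1, i.e. |t − 1| < √(4/3). So R = 2√3/3.

R = 2√3/3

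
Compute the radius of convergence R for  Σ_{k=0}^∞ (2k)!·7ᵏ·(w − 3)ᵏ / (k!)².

R = 1/28

Ratio test: |a_{k+1}/a_k| = (2k+1)·(2k+2)/(k+1)² · 7 → 28 as k → ∞.
Hence the series converges for |w − 3| < 1/(28) = 1/28, so the radius of convergence is 1/28.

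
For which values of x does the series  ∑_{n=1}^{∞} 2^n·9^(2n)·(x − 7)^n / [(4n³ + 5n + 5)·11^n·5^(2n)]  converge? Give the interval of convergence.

[859/162, 1409/162]

The ratio of consecutive coefficients is [(4n³ + 5n + 5)/(4(n+1)³ + 5(n+1) + 5)] · 2·81/(11·25) → 162/275.
Thus R = 1/(162/275) = 275/162.
Endpoint x = 1409/162: the series is dominated by a constant times Σ 1/n³, which converges (p = 3 > 1).
At x = 859/162: the series is dominated by a constant times Σ 1/n³, which converges (p = 3 > 1).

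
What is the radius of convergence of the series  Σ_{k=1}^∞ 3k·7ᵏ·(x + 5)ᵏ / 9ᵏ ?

The ratio of consecutive coefficients is [3(k+1)/3k] · 7/9 → 7/9.
Thus R = 1/(7/9) = 9/7.

R = 9/7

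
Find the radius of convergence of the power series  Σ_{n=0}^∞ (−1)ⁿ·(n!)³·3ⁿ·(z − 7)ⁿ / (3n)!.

R = 9

By the ratio test, |a_{n+1}/a_n| = (n+1)³/[(3n+1)·(3n+2)·(3n+3)] · 3 → 1/9.
Hence the series converges for |z − 7| < 1/(1/9) = 9, so the radius of convergence is 9.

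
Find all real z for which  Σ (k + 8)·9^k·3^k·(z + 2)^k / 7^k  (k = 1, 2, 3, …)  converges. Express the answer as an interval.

By the ratio test, |a_{k+1}/a_k| = [((k+1) + 8)/(k + 8)] · 9·3/7 → 27/7.
The series converges when 27/7 · |z + 2| < 1, giving R = 7/27.
Check z = -47/27: the k-th term does not approach 0; divergence by the term test.
At z = -61/27: the terms do not tend to 0, so the series diverges.

(-61/27, -47/27)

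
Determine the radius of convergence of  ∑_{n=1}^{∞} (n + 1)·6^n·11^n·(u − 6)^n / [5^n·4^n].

Apply the ratio test: |a_{n+1}| / |a_n| = [((n+1) + 1)/(n + 1)] · 6·11/(5·4), which tends to 33/10 as n → ∞.
Convergence for |u − 6| · 33/10 < 1, i.e. |u − 6| < 10/33. So R = 10/33.

R = 10/33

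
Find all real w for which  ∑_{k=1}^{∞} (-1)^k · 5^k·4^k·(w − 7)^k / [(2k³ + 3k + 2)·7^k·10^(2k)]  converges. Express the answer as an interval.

By the ratio test, |a_{k+1}/a_k| = [(2k³ + 3k + 2)/(2(k+1)³ + 3(k+1) + 2)] · 5·4/(7·100) → 1/35.
Hence the series converges for |w − 7| < 1/(1/35) = 35, so the radius of convergence is 35.
When w = 42, the terms are on the order of 1/k³, so the series converges absolutely by comparison with the p-series (p = 3 > 1).
Endpoint w = -28: absolute convergence follows by limit comparison with Σ 1/k³.

[-28, 42]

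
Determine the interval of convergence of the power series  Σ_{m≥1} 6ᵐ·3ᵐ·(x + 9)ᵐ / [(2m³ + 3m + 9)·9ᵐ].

The ratio of consecutive coefficients is [(2m³ + 3m + 9)/(2(m+1)³ + 3(m+1) + 9)] · 6·3/9 → 2.
Hence the series converges for |x + 9| < 1/(2) = 1/2, so the radius of convergence is 1/2.
When x = -17/2, the terms are on the order of 1/m³, so the series converges absolutely by comparison with the p-series (p = 3 > 1).
At x = -19/2: absolute convergence follows by limit comparison with Σ 1/m³.

[-19/2, -17/2]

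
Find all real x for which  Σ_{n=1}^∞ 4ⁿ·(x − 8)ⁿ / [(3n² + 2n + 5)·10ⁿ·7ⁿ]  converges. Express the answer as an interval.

By the ratio test, |a_{n+1}/a_n| = [(3n² + 2n + 5)/(3(n+1)² + 2(n+1) + 5)] · 4/(10·7) → 2/35.
Hence the series converges for |x − 8| < 1/(2/35) = 35/2, so the radius of convergence is 35/2.
Check x = 51/2: the series is dominated by a constant times Σ 1/n², which converges (p = 2 > 1).
Endpoint x = -19/2: absolute convergence follows by limit comparison with Σ 1/n².

[-19/2, 51/2]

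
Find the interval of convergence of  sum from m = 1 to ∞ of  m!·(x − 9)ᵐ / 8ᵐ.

{9}

By the ratio test, |a_{m+1}/a_m| = (m+1) · 1/8 → ∞.
Since the ratio → ∞, the series diverges for every x ≠ 9, and R = 0.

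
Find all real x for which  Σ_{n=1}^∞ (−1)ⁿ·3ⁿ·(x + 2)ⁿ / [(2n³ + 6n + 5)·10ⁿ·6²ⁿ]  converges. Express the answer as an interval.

[-122, 118]

The ratio of consecutive coefficients is [(2n³ + 6n + 5)/(2(n+1)³ + 6(n+1) + 5)] · 3/(10·36) → 1/120.
The series converges when 1/120 · |x + 2| < 1, giving R = 120.
Check x = 118: the terms are on the order of 1/n³, so the series converges absolutely by comparison with the p-series (p = 3 > 1).
Endpoint x = -122: absolute convergence follows by limit comparison with Σ 1/n³.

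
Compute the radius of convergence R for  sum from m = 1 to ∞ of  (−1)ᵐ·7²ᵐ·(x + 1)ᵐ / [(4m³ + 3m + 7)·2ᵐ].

By the ratio test, |a_{m+1}/a_m| = [(4m³ + 3m + 7)/(4(m+1)³ + 3(m+1) + 7)] · 49/2 → 49/2.
Convergence for |x + 1| · 49/2 < 1, i.e. |x + 1| < 2/49. So R = 2/49.

R = 2/49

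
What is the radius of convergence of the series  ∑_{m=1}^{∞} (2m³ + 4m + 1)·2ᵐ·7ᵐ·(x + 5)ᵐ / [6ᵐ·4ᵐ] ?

R = 12/7

Apply the ratio test: |a_{m+1}| / |a_m| = [(2(m+1)³ + 4(m+1) + 1)/(2m³ + 4m + 1)] · 2·7/(6·4), which tends to 7/12 as m → ∞.
Hence the series converges for |x + 5| < 1/(7/12) = 12/7, so the radius of convergence is 12/7.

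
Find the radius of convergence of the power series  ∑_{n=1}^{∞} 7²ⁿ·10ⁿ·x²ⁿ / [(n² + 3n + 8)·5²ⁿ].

R = √10/14

The ratio of consecutive coefficients is [(n² + 3n + 8)/((n+1)² + 3(n+1) + 8)] · 49·10/25 → 98/5.
Since the exponent of x increases by 2 each term, convergence requires |x|² < 5/98, hence R = √10/14.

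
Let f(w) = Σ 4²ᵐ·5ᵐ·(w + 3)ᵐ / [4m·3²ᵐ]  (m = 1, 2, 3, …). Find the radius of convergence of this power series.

R = 9/80

Apply the ratio test: |a_{m+1}| / |a_m| = [4m/4(m+1)] · 16·5/9, which tends to 80/9 as m → ∞.
Convergence for |w + 3| · 80/9 < 1, i.e. |w + 3| < 9/80. So R = 9/80.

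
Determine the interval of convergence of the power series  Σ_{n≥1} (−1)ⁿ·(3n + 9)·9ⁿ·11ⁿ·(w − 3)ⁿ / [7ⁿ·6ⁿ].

(85/33, 113/33)

The ratio of consecutive coefficients is [(3(n+1) + 9)/(3n + 9)] · 9·11/(7·6) → 33/14.
Convergence for |w − 3| · 33/14 < 1, i.e. |w − 3| < 14/33. So R = 14/33.
At w = 113/33: the n-th term does not approach 0; divergence by the term test.
Endpoint w = 85/33: the terms have absolute value of order n, which does not tend to 0, so the series diverges by the divergence test.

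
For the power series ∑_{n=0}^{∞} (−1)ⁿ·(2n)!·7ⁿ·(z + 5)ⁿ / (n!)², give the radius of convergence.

R = 1/28

The ratio of consecutive coefficients is (2n+1)·(2n+2)/(n+1)² · 7 → 28.
The series converges when 28 · |z + 5| < 1, giving R = 1/28.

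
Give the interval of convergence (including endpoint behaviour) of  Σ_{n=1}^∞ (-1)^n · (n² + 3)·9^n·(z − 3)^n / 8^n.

(19/9, 35/9)

The ratio of consecutive coefficients is [((n+1)² + 3)/(n² + 3)] · 9/8 → 9/8.
Convergence for |z − 3| · 9/8 < 1, i.e. |z − 3| < 8/9. So R = 8/9.
Endpoint z = 35/9: the terms have absolute value of order n², which does not tend to 0, so the series diverges by the divergence test.
At z = 19/9: the terms have absolute value of order n², which does not tend to 0, so the series diverges by the divergence test.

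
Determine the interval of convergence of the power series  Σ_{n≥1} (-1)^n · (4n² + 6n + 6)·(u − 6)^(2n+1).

Apply the ratio test: |a_{n+1}| / |a_n| = (4(n+1)² + 6(n+1) + 6)/(4n² + 6n + 6), which tends to 1 as n → ∞.
Successive powers of (u − 6) differ by 2, so the series converges when |u − 6|² · 1 < 1, i.e. |u − 6| < √(1) = 1. So R = 1.
At u = 7: the terms have absolute value of order n², which does not tend to 0, so the series diverges by the divergence test.
Check u = 5: the n-th term does not approach 0; divergence by the term test.

(5, 7)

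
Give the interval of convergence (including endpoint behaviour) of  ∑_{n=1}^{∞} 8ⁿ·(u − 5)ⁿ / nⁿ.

(−∞, ∞)

Applying the root test, |a_n|^(1/n) = 8/n → 0.
The limit is 0 for every u, so R = ∞.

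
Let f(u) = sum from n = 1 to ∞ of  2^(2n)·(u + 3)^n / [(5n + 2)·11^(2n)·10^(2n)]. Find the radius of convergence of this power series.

Ratio test: |a_{n+1}/a_n| = [(5n + 2)/(5(n+1) + 2)] · 4/(121·100) → 1/3025 as n → ∞.
Thus R = 1/(1/3025) = 3025.

R = 3025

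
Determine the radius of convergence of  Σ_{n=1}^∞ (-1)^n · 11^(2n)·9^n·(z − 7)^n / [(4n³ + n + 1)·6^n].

R = 2/363

Ratio test: |a_{n+1}/a_n| = [(4n³ + n + 1)/(4(n+1)³ + (n+1) + 1)] · 121·9/6 → 363/2 as n → ∞.
Hence the series converges for |z − 7| < 1/(363/2) = 2/363, so the radius of convergence is 2/363.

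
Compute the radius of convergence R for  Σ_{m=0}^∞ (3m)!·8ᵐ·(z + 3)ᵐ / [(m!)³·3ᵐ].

R = 1/72

The ratio of consecutive coefficients is (3m+1)·(3m+2)·(3m+3)/(m+1)³ · 8/3 → 72.
Thus R = 1/(72) = 1/72.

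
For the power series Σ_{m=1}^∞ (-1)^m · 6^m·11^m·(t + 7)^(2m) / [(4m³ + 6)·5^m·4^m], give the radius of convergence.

The ratio of consecutive coefficients is [(4m³ + 6)/(4(m+1)³ + 6)] · 6·11/(5·4) → 33/10.
Writing y = (t + 7)², the series in y has radius 10/33, so |t + 7| < √(10/33) and R = √330/33.

R = √330/33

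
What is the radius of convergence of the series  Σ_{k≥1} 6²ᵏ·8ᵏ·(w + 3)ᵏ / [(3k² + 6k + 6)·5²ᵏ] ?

Apply the ratio test: |a_{k+1}| / |a_k| = [(3k² + 6k + 6)/(3(k+1)² + 6(k+1) + 6)] · 36·8/25, which tends to 288/25 as k → ∞.
Convergence for |w + 3| · 288/25 < 1, i.e. |w + 3| < 25/288. So R = 25/288.

R = 25/288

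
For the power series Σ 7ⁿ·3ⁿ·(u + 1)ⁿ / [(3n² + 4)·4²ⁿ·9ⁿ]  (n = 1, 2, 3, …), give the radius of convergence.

The ratio of consecutive coefficients is [(3n² + 4)/(3(n+1)² + 4)] · 7·3/(16·9) → 7/48.
Hence the series converges for |u + 1| < 1/(7/48) = 48/7, so the radius of convergence is 48/7.

R = 48/7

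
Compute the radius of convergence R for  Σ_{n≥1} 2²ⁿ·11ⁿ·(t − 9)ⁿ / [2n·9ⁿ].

The ratio of consecutive coefficients is [2n/2(n+1)] · 4·11/9 → 44/9.
Hence the series converges for |t − 9| < 1/(44/9) = 9/44, so the radius of convergence is 9/44.

R = 9/44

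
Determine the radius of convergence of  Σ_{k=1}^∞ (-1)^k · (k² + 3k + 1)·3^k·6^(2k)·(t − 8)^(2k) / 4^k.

R = √3/9

Ratio test: |a_{k+1}/a_k| = [((k+1)² + 3(k+1) + 1)/(k² + 3k + 1)] · 3·36/4 → 27 as k → ∞.
Successive powers of (t − 8) differ by 2, so the series converges when |t − 8|² · 27 < 1, i.e. |t − 8| < √(1/27). So R = √3/9.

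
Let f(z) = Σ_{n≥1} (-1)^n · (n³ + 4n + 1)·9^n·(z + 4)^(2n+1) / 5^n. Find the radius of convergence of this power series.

Ratio test: |a_{n+1}/a_n| = [((n+1)³ + 4(n+1) + 1)/(n³ + 4n + 1)] · 9/5 → 9/5 as n → ∞.
Since the exponent of (z + 4) increases by 2 each term, convergence requires |z + 4|² < 5/9, hence R = √5/3.

R = √5/3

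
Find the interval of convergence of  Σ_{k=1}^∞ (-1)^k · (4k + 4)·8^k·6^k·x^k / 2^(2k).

(-1/12, 1/12)

The ratio of consecutive coefficients is [(4(k+1) + 4)/(4k + 4)] · 8·6/4 → 12.
Thus R = 1/(12) = 1/12.
Check x = 1/12: the k-th term does not approach 0; divergence by the term test.
Endpoint x = -1/12: the k-th term does not approach 0; divergence by the term test.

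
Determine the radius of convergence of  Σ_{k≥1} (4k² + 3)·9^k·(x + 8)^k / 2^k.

R = 2/9

The ratio of consecutive coefficients is [(4(k+1)² + 3)/(4k² + 3)] · 9/2 → 9/2.
Hence the series converges for |x + 8| < 1/(9/2) = 2/9, so the radius of convergence is 2/9.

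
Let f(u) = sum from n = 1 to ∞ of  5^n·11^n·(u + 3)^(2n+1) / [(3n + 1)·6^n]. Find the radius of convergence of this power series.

R = √330/55

The ratio of consecutive coefficients is [(3n + 1)/(3(n+1) + 1)] · 5·11/6 → 55/6.
Successive powers of (u + 3) differ by 2, so the series converges when |u + 3|² · 55/6 < 1, i.e. |u + 3| < √(6/55). So R = √330/55.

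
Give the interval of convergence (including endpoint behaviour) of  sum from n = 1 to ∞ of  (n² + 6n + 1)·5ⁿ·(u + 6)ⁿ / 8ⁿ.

(-38/5, -22/5)

Apply the ratio test: |a_{n+1}| / |a_n| = [((n+1)² + 6(n+1) + 1)/(n² + 6n + 1)] · 5/8, which tends to 5/8 as n → ∞.
Hence the series converges for |u + 6| < 1/(5/8) = 8/5, so the radius of convergence is 8/5.
When u = -22/5, the n-th term does not approach 0; divergence by the term test.
At u = -38/5: the terms do not tend to 0, so the series diverges.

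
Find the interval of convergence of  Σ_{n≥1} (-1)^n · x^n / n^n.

(−∞, ∞)

By the Cauchy root test, |a_n|^(1/n) = 1/n → 0.
Since the n-th root of |a_n| tends to 0, the series converges for all real x; R = ∞.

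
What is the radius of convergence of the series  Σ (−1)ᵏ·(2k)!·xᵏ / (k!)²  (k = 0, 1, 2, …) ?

Ratio test: |a_{k+1}/a_k| = (2k+1)·(2k+2)/(k+1)² → 4 as k → ∞.
The series converges when 4 · |x| < 1, giving R = 1/4.

R = 1/4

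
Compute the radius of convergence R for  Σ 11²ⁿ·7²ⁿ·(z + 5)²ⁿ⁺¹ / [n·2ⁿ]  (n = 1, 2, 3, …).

By the ratio test, |a_{n+1}/a_n| = [n/(n+1)] · 121·49/2 → 5929/2.
Writing y = (z + 5)², the series in y has radius 2/5929, so |z + 5| < √(2/5929) and R = √2/77.

R = √2/77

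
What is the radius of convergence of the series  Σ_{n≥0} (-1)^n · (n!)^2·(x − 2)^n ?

R = 0

Ratio test: |a_{n+1}/a_n| = (n+1)² → ∞ as n → ∞.
The ratio grows without bound, so the series diverges whenever (x − 2) ≠ 0; it converges only at x = 2. R = 0.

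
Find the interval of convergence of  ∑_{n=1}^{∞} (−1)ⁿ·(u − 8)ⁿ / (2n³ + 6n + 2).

[7, 9]

Apply the ratio test: |a_{n+1}| / |a_n| = (2n³ + 6n + 2)/(2(n+1)³ + 6(n+1) + 2), which tends to 1 as n → ∞.
Hence R = 1.
Check u = 9: the series is dominated by a constant times Σ 1/n³, which converges (p = 3 > 1).
Check u = 7: the series is dominated by a constant times Σ 1/n³, which converges (p = 3 > 1).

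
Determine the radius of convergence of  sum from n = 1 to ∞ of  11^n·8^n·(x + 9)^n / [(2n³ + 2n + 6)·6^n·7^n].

R = 21/44

Apply the ratio test: |a_{n+1}| / |a_n| = [(2n³ + 2n + 6)/(2(n+1)³ + 2(n+1) + 6)] · 11·8/(6·7), which tends to 44/21 as n → ∞.
The series converges when 44/21 · |x + 9| < 1, giving R = 21/44.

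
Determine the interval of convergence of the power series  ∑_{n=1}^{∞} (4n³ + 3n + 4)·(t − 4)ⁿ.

Apply the ratio test: |a_{n+1}| / |a_n| = (4(n+1)³ + 3(n+1) + 4)/(4n³ + 3n + 4), which tends to 1 as n → ∞.
Hence R = 1.
Check t = 5: the terms have absolute value of order n³, which does not tend to 0, so the series diverges by the divergence test.
Endpoint t = 3: the n-th term does not approach 0; divergence by the term test.

(3, 5)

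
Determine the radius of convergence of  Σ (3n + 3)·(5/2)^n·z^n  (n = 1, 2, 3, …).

By the ratio test, |a_{n+1}/a_n| = [(3(n+1) + 3)/(3n + 3)] · 5/2 → 5/2.
Hence the series converges for |z| < 1/(5/2) = 2/5, so the radius of convergence is 2/5.

R = 2/5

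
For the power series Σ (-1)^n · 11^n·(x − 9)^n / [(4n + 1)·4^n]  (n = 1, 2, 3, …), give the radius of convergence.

R = 4/11

By the ratio test, |a_{n+1}/a_n| = [(4n + 1)/(4(n+1) + 1)] · 11/4 → 11/4.
Thus R = 1/(11/4) = 4/11.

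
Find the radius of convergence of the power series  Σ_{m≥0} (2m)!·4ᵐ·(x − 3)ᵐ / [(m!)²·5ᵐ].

R = 5/16

The ratio of consecutive coefficients is (2m+1)·(2m+2)/(m+1)² · 4/5 → 16/5.
The series converges when 16/5 · |x − 3| < 1, giving R = 5/16.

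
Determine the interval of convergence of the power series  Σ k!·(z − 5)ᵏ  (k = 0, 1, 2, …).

{5}

Ratio test: |a_{k+1}/a_k| = (k+1) → ∞ as k → ∞.
The terms grow without bound for any (z − 5) ≠ 0, so R = 0 (convergence only at z = 5).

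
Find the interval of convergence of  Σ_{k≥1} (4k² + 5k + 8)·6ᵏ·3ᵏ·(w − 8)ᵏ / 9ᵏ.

(15/2, 17/2)

Apply the ratio test: |a_{k+1}| / |a_k| = [(4(k+1)² + 5(k+1) + 8)/(4k² + 5k + 8)] · 6·3/9, which tends to 2 as k → ∞.
Thus R = 1/(2) = 1/2.
Check w = 17/2: the k-th term does not approach 0; divergence by the term test.
At w = 15/2: the terms have absolute value of order k², which does not tend to 0, so the series diverges by the divergence test.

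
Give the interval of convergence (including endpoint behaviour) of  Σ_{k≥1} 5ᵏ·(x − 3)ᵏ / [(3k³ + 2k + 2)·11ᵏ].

[4/5, 26/5]

Ratio test: |a_{k+1}/a_k| = [(3k³ + 2k + 2)/(3(k+1)³ + 2(k+1) + 2)] · 5/11 → 5/11 as k → ∞.
Thus R = 1/(5/11) = 11/5.
When x = 26/5, the series is dominated by a constant times Σ 1/k³, which converges (p = 3 > 1).
Check x = 4/5: the series is dominated by a constant times Σ 1/k³, which converges (p = 3 > 1).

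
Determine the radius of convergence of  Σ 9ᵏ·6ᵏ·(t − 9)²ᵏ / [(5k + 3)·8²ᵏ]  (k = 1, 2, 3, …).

R = 4√6/9

Apply the ratio test: |a_{k+1}| / |a_k| = [(5k + 3)/(5(k+1) + 3)] · 9·6/64, which tends to 27/32 as k → ∞.
Successive powers of (t − 9) differ by 2, so the series converges when |t − 9|² · 27/32 < 1, i.e. |t − 9| < √(32/27). So R = 4√6/9.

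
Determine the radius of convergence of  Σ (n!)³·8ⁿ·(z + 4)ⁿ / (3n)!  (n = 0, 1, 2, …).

By the ratio test, |a_{n+1}/a_n| = (n+1)³/[(3n+1)·(3n+2)·(3n+3)] · 8 → 8/27.
Thus R = 1/(8/27) = 27/8.

R = 27/8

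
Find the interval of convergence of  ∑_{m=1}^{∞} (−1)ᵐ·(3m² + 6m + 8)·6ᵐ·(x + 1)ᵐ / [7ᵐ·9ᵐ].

Apply the ratio test: |a_{m+1}| / |a_m| = [(3(m+1)² + 6(m+1) + 8)/(3m² + 6m + 8)] · 6/(7·9), which tends to 2/21 as m → ∞.
Thus R = 1/(2/21) = 21/2.
Check x = 19/2: the m-th term does not approach 0; divergence by the term test.
Endpoint x = -23/2: the m-th term does not approach 0; divergence by the term test.

(-23/2, 19/2)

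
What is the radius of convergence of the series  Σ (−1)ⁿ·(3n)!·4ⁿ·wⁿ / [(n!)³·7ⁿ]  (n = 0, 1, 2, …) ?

R = 7/108

By the ratio test, |a_{n+1}/a_n| = (3n+1)·(3n+2)·(3n+3)/(n+1)³ · 4/7 → 108/7.
Thus R = 1/(108/7) = 7/108.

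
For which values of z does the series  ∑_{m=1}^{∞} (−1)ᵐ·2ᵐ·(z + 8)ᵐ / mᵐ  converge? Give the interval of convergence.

Applying the root test, |a_m|^(1/m) = 2/m → 0.
Since the m-th root of |a_m| tends to 0, the series converges for all real z; R = ∞.

(−∞, ∞)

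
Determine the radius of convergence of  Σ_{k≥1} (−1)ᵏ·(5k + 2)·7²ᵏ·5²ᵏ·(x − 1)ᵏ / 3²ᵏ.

R = 9/1225

Apply the ratio test: |a_{k+1}| / |a_k| = [(5(k+1) + 2)/(5k + 2)] · 49·25/9, which tends to 1225/9 as k → ∞.
Thus R = 1/(1225/9) = 9/1225.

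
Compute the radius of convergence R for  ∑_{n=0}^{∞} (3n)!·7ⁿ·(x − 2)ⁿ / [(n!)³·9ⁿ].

R = 1/21

Apply the ratio test: |a_{n+1}| / |a_n| = (3n+1)·(3n+2)·(3n+3)/(n+1)³ · 7/9, which tends to 21 as n → ∞.
Convergence for |x − 2| · 21 < 1, i.e. |x − 2| < 1/21. So R = 1/21.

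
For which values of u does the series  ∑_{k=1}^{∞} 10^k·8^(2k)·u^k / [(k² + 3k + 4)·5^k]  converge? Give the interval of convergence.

The ratio of consecutive coefficients is [(k² + 3k + 4)/((k+1)² + 3(k+1) + 4)] · 10·64/5 → 128.
The series converges when 128 · |u| < 1, giving R = 1/128.
Check u = 1/128: the series is dominated by a constant times Σ 1/k², which converges (p = 2 > 1).
At u = -1/128: absolute convergence follows by limit comparison with Σ 1/k².

[-1/128, 1/128]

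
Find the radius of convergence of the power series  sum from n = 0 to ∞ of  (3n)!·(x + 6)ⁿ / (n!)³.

R = 1/27

Ratio test: |a_{n+1}/a_n| = (3n+1)·(3n+2)·(3n+3)/(n+1)³ → 27 as n → ∞.
The series converges when 27 · |x + 6| < 1, giving R = 1/27.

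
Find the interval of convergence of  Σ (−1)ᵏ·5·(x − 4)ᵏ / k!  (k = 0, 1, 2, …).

(−∞, ∞)

The ratio of consecutive coefficients is 5/5 · 1/(k+1) → 0.
Since the limit is 0 < 1 for every x, the series converges on all of ℝ and R = ∞.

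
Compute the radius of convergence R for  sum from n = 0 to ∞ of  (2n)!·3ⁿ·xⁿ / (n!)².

The ratio of consecutive coefficients is (2n+1)·(2n+2)/(n+1)² · 3 → 12.
Thus R = 1/(12) = 1/12.

R = 1/12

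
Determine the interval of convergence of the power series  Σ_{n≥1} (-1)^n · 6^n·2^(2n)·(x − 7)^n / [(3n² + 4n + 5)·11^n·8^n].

[10/3, 32/3]

By the ratio test, |a_{n+1}/a_n| = [(3n² + 4n + 5)/(3(n+1)² + 4(n+1) + 5)] · 6·4/(11·8) → 3/11.
The series converges when 3/11 · |x − 7| < 1, giving R = 11/3.
At x = 32/3: the terms are on the order of 1/n², so the series converges absolutely by comparison with the p-series (p = 2 > 1).
Endpoint x = 10/3: the terms are on the order of 1/n², so the series converges absolutely by comparison with the p-series (p = 2 > 1).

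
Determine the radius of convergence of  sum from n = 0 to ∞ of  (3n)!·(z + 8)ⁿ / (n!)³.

R = 1/27

By the ratio test, |a_{n+1}/a_n| = (3n+1)·(3n+2)·(3n+3)/(n+1)³ → 27.
Convergence for |z + 8| · 27 < 1, i.e. |z + 8| < 1/27. So R = 1/27.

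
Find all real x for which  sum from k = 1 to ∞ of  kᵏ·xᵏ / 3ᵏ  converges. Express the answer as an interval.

{0}

Applying the root test, |a_k|^(1/k) = k/3 → ∞.
Since the k-th root of |a_k| is unbounded, the series converges only at x = 0; R = 0.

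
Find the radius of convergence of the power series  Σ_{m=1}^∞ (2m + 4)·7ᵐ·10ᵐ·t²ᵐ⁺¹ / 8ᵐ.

R = 2√35/35

Apply the ratio test: |a_{m+1}| / |a_m| = [(2(m+1) + 4)/(2m + 4)] · 7·10/8, which tends to 35/4 as m → ∞.
Writing y = t², the series in y has radius 4/35, so |t| < √(4/35) and R = 2√35/35.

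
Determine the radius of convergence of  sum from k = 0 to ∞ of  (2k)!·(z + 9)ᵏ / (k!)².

R = 1/4

The ratio of consecutive coefficients is (2k+1)·(2k+2)/(k+1)² → 4.
Thus R = 1/(4) = 1/4.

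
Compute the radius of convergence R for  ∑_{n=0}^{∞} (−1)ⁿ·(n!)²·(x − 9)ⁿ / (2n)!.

R = 4

Ratio test: |a_{n+1}/a_n| = (n+1)²/[(2n+1)·(2n+2)] → 1/4 as n → ∞.
Hence the series converges for |x − 9| < 1/(1/4) = 4, so the radius of convergence is 4.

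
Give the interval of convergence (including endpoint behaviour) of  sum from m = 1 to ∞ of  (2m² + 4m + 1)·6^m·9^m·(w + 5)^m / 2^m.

(-136/27, -134/27)

Ratio test: |a_{m+1}/a_m| = [(2(m+1)² + 4(m+1) + 1)/(2m² + 4m + 1)] · 6·9/2 → 27 as m → ∞.
Hence the series converges for |w + 5| < 1/(27) = 1/27, so the radius of convergence is 1/27.
Check w = -134/27: the terms do not tend to 0, so the series diverges.
At w = -136/27: the m-th term does not approach 0; divergence by the term test.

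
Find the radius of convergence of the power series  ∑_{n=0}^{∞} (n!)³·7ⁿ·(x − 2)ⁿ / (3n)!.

R = 27/7

By the ratio test, |a_{n+1}/a_n| = (n+1)³/[(3n+1)·(3n+2)·(3n+3)] · 7 → 7/27.
The series converges when 7/27 · |x − 2| < 1, giving R = 27/7.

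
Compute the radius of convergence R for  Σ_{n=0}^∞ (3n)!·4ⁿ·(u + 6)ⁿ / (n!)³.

R = 1/108

By the ratio test, |a_{n+1}/a_n| = (3n+1)·(3n+2)·(3n+3)/(n+1)³ · 4 → 108.
Thus R = 1/(108) = 1/108.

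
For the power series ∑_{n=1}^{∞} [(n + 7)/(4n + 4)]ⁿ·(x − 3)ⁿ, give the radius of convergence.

By the Cauchy root test, |a_n|^(1/n) = (n + 7)/(4n + 4) → 1/4.
Convergence for |x − 3| · 1/4 < 1, i.e. |x − 3| < 4. So R = 4.

R = 4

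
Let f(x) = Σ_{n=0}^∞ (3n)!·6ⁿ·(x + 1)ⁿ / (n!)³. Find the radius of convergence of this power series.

R = 1/162

By the ratio test, |a_{n+1}/a_n| = (3n+1)·(3n+2)·(3n+3)/(n+1)³ · 6 → 162.
Convergence for |x + 1| · 162 < 1, i.e. |x + 1| < 1/162. So R = 1/162.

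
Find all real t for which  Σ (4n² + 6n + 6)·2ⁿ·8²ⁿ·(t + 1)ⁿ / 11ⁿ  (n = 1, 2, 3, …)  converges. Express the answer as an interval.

(-139/128, -117/128)

Ratio test: |a_{n+1}/a_n| = [(4(n+1)² + 6(n+1) + 6)/(4n² + 6n + 6)] · 2·64/11 → 128/11 as n → ∞.
Convergence for |t + 1| · 128/11 < 1, i.e. |t + 1| < 11/128. So R = 11/128.
When t = -117/128, the n-th term does not approach 0; divergence by the term test.
Check t = -139/128: the n-th term does not approach 0; divergence by the term test.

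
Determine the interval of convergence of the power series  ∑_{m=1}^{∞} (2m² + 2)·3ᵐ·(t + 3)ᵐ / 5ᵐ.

Apply the ratio test: |a_{m+1}| / |a_m| = [(2(m+1)² + 2)/(2m² + 2)] · 3/5, which tends to 3/5 as m → ∞.
Thus R = 1/(3/5) = 5/3.
At t = -4/3: the m-th term does not approach 0; divergence by the term test.
At t = -14/3: the terms do not tend to 0, so the series diverges.

(-14/3, -4/3)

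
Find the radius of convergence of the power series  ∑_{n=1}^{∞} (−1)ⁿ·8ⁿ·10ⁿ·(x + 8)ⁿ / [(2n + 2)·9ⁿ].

R = 9/80

By the ratio test, |a_{n+1}/a_n| = [(2n + 2)/(2(n+1) + 2)] · 8·10/9 → 80/9.
Convergence for |x + 8| · 80/9 < 1, i.e. |x + 8| < 9/80. So R = 9/80.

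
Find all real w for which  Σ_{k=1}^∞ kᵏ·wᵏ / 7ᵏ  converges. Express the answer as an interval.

Root test: |a_k|^(1/k) = k/7 → ∞.
Since the k-th root of |a_k| is unbounded, the series converges only at w = 0; R = 0.

{0}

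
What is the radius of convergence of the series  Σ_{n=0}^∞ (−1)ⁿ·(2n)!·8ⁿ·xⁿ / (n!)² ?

The ratio of consecutive coefficients is (2n+1)·(2n+2)/(n+1)² · 8 → 32.
Convergence for |x| · 32 < 1, i.e. |x| < 1/32. So R = 1/32.

R = 1/32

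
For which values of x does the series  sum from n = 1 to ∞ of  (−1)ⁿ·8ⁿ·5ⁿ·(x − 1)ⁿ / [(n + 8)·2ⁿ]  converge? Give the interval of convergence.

(19/20, 21/20]

The ratio of consecutive coefficients is [(n + 8)/((n+1) + 8)] · 8·5/2 → 20.
Convergence for |x − 1| · 20 < 1, i.e. |x − 1| < 1/20. So R = 1/20.
Endpoint x = 21/20: convergence follows from the alternating series test (terms decrease monotonically to 0).
Check x = 19/20: the terms behave like c/n; limit comparison with the harmonic series gives divergence.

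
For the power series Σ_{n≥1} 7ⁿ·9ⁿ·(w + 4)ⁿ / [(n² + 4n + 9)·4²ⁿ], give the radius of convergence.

R = 16/63

The ratio of consecutive coefficients is [(n² + 4n + 9)/((n+1)² + 4(n+1) + 9)] · 7·9/16 → 63/16.
The series converges when 63/16 · |w + 4| < 1, giving R = 16/63.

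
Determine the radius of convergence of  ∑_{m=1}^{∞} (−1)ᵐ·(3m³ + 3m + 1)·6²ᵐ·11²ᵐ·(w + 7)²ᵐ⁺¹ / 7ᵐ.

By the ratio test, |a_{m+1}/a_m| = [(3(m+1)³ + 3(m+1) + 1)/(3m³ + 3m + 1)] · 36·121/7 → 4356/7.
Since the exponent of (w + 7) increases by 2 each term, convergence requires |w + 7|² < 7/4356, hence R = √7/66.

R = √7/66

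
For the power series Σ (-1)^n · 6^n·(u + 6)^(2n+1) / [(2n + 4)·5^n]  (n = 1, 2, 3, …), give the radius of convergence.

R = √30/6

Apply the ratio test: |a_{n+1}| / |a_n| = [(2n + 4)/(2(n+1) + 4)] · 6/5, which tends to 6/5 as n → ∞.
Successive powers of (u + 6) differ by 2, so the series converges when |u + 6|² · 6/5 < 1, i.e. |u + 6| < √(5/6). So R = √30/6.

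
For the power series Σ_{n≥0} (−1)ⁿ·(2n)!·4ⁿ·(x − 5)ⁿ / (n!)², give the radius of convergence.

R = 1/16

The ratio of consecutive coefficients is (2n+1)·(2n+2)/(n+1)² · 4 → 16.
Hence the series converges for |x − 5| < 1/(16) = 1/16, so the radius of convergence is 1/16.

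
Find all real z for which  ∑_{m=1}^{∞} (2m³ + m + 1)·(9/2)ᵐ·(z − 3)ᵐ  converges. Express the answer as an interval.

The ratio of consecutive coefficients is [(2(m+1)³ + (m+1) + 1)/(2m³ + m + 1)] · 9/2 → 9/2.
Thus R = 1/(9/2) = 2/9.
When z = 29/9, the terms do not tend to 0, so the series diverges.
Endpoint z = 25/9: the terms do not tend to 0, so the series diverges.

(25/9, 29/9)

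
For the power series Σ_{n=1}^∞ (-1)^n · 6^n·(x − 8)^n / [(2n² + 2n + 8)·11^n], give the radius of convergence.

Apply the ratio test: |a_{n+1}| / |a_n| = [(2n² + 2n + 8)/(2(n+1)² + 2(n+1) + 8)] · 6/11, which tends to 6/11 as n → ∞.
Convergence for |x − 8| · 6/11 < 1, i.e. |x − 8| < 11/6. So R = 11/6.

R = 11/6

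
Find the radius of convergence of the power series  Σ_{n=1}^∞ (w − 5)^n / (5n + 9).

The ratio of consecutive coefficients is (5n + 9)/(5(n+1) + 9) → 1.
Convergence for |w − 5| < 1, so R = 1.

R = 1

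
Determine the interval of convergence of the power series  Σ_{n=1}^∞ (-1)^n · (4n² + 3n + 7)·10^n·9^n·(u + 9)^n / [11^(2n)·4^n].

(-647/45, -163/45)

By the ratio test, |a_{n+1}/a_n| = [(4(n+1)² + 3(n+1) + 7)/(4n² + 3n + 7)] · 10·9/(121·4) → 45/242.
Thus R = 1/(45/242) = 242/45.
Endpoint u = -163/45: the n-th term does not approach 0; divergence by the term test.
When u = -647/45, the terms have absolute value of order n², which does not tend to 0, so the series diverges by the divergence test.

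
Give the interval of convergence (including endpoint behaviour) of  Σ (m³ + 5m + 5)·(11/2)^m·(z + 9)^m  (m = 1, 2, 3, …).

(-101/11, -97/11)

The ratio of consecutive coefficients is [((m+1)³ + 5(m+1) + 5)/(m³ + 5m + 5)] · 11/2 → 11/2.
Hence the series converges for |z + 9| < 1/(11/2) = 2/11, so the radius of convergence is 2/11.
Endpoint z = -97/11: the terms do not tend to 0, so the series diverges.
Endpoint z = -101/11: the terms have absolute value of order m³, which does not tend to 0, so the series diverges by the divergence test.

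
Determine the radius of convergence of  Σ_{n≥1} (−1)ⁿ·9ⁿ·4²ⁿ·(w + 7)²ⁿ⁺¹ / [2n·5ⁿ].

Ratio test: |a_{n+1}/a_n| = [2n/2(n+1)] · 9·16/5 → 144/5 as n → ∞.
Since the exponent of (w + 7) increases by 2 each term, convergence requires |w + 7|² < 5/144, hence R = √5/12.

R = √5/12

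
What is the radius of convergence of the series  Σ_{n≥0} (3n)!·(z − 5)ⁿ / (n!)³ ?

R = 1/27

By the ratio test, |a_{n+1}/a_n| = (3n+1)·(3n+2)·(3n+3)/(n+1)³ → 27.
Convergence for |z − 5| · 27 < 1, i.e. |z − 5| < 1/27. So R = 1/27.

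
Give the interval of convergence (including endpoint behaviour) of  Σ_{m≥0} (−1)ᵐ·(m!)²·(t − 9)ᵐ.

By the ratio test, |a_{m+1}/a_m| = (m+1)² → ∞.
The terms grow without bound for any (t − 9) ≠ 0, so R = 0 (convergence only at t = 9).

{9}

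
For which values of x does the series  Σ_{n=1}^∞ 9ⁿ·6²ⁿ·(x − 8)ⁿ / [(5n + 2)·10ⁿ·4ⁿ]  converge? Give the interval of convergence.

By the ratio test, |a_{n+1}/a_n| = [(5n + 2)/(5(n+1) + 2)] · 9·36/(10·4) → 81/10.
Hence the series converges for |x − 8| < 1/(81/10) = 10/81, so the radius of convergence is 10/81.
Endpoint x = 658/81: the terms behave like c/n; limit comparison with the harmonic series gives divergence.
Endpoint x = 638/81: convergence follows from the alternating series test (terms decrease monotonically to 0).

[638/81, 658/81)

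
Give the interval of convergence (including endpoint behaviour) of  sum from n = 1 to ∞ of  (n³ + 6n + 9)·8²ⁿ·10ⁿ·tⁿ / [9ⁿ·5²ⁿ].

(-45/128, 45/128)

Ratio test: |a_{n+1}/a_n| = [((n+1)³ + 6(n+1) + 9)/(n³ + 6n + 9)] · 64·10/(9·25) → 128/45 as n → ∞.
Hence the series converges for |t| < 1/(128/45) = 45/128, so the radius of convergence is 45/128.
At t = 45/128: the terms have absolute value of order n³, which does not tend to 0, so the series diverges by the divergence test.
When t = -45/128, the terms have absolute value of order n³, which does not tend to 0, so the series diverges by the divergence test.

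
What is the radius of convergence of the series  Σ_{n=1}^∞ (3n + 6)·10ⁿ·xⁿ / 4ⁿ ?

R = 2/5

The ratio of consecutive coefficients is [(3(n+1) + 6)/(3n + 6)] · 10/4 → 5/2.
Hence the series converges for |x| < 1/(5/2) = 2/5, so the radius of convergence is 2/5.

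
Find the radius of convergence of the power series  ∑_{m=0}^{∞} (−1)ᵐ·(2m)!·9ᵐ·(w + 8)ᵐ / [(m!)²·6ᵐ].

R = 1/6

Apply the ratio test: |a_{m+1}| / |a_m| = (2m+1)·(2m+2)/(m+1)² · 9/6, which tends to 6 as m → ∞.
Thus R = 1/(6) = 1/6.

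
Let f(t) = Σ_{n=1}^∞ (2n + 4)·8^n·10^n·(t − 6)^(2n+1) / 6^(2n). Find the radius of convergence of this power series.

R = 3√5/10

The ratio of consecutive coefficients is [(2(n+1) + 4)/(2n + 4)] · 8·10/36 → 20/9.
Since the exponent of (t − 6) increases by 2 each term, convergence requires |t − 6|² < 9/20, hence R = 3√5/10.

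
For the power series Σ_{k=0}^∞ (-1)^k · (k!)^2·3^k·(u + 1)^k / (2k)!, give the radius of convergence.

The ratio of consecutive coefficients is (k+1)²/[(2k+1)·(2k+2)] · 3 → 3/4.
The series converges when 3/4 · |u + 1| < 1, giving R = 4/3.

R = 4/3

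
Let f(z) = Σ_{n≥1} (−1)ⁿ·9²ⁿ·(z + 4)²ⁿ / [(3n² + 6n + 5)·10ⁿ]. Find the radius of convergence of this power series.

Apply the ratio test: |a_{n+1}| / |a_n| = [(3n² + 6n + 5)/(3(n+1)² + 6(n+1) + 5)] · 81/10, which tends to 81/10 as n → ∞.
Since the exponent of (z + 4) increases by 2 each term, convergence requires |z + 4|² < 10/81, hence R = √10/9.

R = √10/9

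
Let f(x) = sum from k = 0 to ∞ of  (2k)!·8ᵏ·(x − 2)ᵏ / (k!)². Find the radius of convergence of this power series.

R = 1/32

Ratio test: |a_{k+1}/a_k| = (2k+1)·(2k+2)/(k+1)² · 8 → 32 as k → ∞.
The series converges when 32 · |x − 2| < 1, giving R = 1/32.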